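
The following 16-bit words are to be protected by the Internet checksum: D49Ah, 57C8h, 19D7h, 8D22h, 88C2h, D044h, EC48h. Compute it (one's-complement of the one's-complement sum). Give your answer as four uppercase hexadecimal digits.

E752

One's-complement addition (fold any carry out of bit 15 back into bit 0):
  0xD49A + 0x57C8 = 0x12C62 → wrap carry → 0x2C63
  0x2C63 + 0x19D7 = 0x0463A
  0x463A + 0x8D22 = 0x0D35C
  0xD35C + 0x88C2 = 0x15C1E → wrap carry → 0x5C1F
  0x5C1F + 0xD044 = 0x12C63 → wrap carry → 0x2C64
  0x2C64 + 0xEC48 = 0x118AC → wrap carry → 0x18AD
One's-complement sum = 0x18AD.
Checksum = ~0x18AD & 0xFFFF = 0xE752.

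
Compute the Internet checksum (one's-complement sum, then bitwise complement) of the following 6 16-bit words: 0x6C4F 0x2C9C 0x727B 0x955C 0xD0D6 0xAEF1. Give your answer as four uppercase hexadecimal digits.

One's-complement addition (fold any carry out of bit 15 back into bit 0):
  0x6C4F + 0x2C9C = 0x098EB
  0x98EB + 0x727B = 0x10B66 → wrap carry → 0x0B67
  0x0B67 + 0x955C = 0x0A0C3
  0xA0C3 + 0xD0D6 = 0x17199 → wrap carry → 0x719A
  0x719A + 0xAEF1 = 0x1208B → wrap carry → 0x208C
One's-complement sum = 0x208C.
Checksum = ~0x208C & 0xFFFF = 0xDF73.

DF73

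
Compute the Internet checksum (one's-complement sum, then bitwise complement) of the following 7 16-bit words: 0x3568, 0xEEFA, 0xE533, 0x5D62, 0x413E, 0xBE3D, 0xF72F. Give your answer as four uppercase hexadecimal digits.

A25A

One's-complement addition (fold any carry out of bit 15 back into bit 0):
  0x3568 + 0xEEFA = 0x12462 → wrap carry → 0x2463
  0x2463 + 0xE533 = 0x10996 → wrap carry → 0x0997
  0x0997 + 0x5D62 = 0x066F9
  0x66F9 + 0x413E = 0x0A837
  0xA837 + 0xBE3D = 0x16674 → wrap carry → 0x6675
  0x6675 + 0xF72F = 0x15DA4 → wrap carry → 0x5DA5
One's-complement sum = 0x5DA5.
Checksum = ~0x5DA5 & 0xFFFF = 0xA25A.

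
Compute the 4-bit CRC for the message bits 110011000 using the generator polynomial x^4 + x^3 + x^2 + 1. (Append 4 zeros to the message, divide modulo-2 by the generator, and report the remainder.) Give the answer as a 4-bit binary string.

1001

Append 4 zeros: 1100110000000. Divide by 11101 (XOR where the leading bit is 1):
  pos 0: 11001 XOR 11101 = 00100
  pos 2: 10010 XOR 11101 = 01111
  pos 3: 11110 XOR 11101 = 00011
  pos 6: 11000 XOR 11101 = 00101
  pos 8: 10100 XOR 11101 = 01001
Remainder (last 4 bits) = 1001. This is the CRC / FCS.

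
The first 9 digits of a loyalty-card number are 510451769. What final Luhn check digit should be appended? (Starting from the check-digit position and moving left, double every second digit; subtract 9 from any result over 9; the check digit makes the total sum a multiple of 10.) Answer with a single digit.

Partial digits right→left: 9 6 7 1 5 4 0 1 5
Double every second digit counting from the check-digit position (so the 1st, 3rd, 5th, ... of the partial from the right).
  doubled (with −9 where >9): 9 5 1 0 1 → sum 16
  kept as-is: 6 1 4 1 → sum 12
Total = 16 + 12 = 28.
Check digit = (10 − (28 mod 10)) mod 10 = 2.

2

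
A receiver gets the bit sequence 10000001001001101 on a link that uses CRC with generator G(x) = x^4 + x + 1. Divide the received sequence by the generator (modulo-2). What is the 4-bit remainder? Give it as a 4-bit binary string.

1001

Modulo-2 division of 10000001001001101 by 10011:
  pos 0: 10000 XOR 10011 = 00011
  pos 3: 11001 XOR 10011 = 01010
  pos 4: 10100 XOR 10011 = 00111
  pos 6: 11101 XOR 10011 = 01110
  pos 7: 11100 XOR 10011 = 01111
  pos 8: 11110 XOR 10011 = 01101
  pos 9: 11011 XOR 10011 = 01000
  pos 10: 10001 XOR 10011 = 00010
Remainder = 1001 (nonzero — an error is detected).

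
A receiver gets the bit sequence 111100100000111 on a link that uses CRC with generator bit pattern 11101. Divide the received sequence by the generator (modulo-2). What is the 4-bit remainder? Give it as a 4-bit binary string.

Modulo-2 division of 111100100000111 by 11101:
  pos 0: 11110 XOR 11101 = 00011
  pos 3: 11010 XOR 11101 = 00111
  pos 5: 11100 XOR 11101 = 00001
  pos 9: 10011 XOR 11101 = 01110
  pos 10: 11101 XOR 11101 = 00000
Remainder = 0000 (zero — the frame passes the CRC check).

0000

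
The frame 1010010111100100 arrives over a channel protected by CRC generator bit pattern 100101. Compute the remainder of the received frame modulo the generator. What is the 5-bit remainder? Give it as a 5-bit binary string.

00000

Modulo-2 division of 1010010111100100 by 100101:
  pos 0: 101001 XOR 100101 = 001100
  pos 2: 110001 XOR 100101 = 010100
  pos 3: 101001 XOR 100101 = 001100
  pos 5: 110011 XOR 100101 = 010110
  pos 6: 101100 XOR 100101 = 001001
  pos 8: 100101 XOR 100101 = 000000
Remainder = 00000 (zero — the frame passes the CRC check).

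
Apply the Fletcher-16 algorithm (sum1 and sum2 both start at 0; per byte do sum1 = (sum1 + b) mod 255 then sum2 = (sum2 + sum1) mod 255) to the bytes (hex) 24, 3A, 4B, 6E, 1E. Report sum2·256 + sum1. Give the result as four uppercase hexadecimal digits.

7A36

Running sums (mod 255):
  after byte 0 (24): sum1=36, sum2=36
  after byte 1 (3A): sum1=94, sum2=130
  after byte 2 (4B): sum1=169, sum2=44
  after byte 3 (6E): sum1=24, sum2=68
  after byte 4 (1E): sum1=54, sum2=122
Checksum = sum2·256 + sum1 = 122·256 + 54 = 31286 = 0x7A36.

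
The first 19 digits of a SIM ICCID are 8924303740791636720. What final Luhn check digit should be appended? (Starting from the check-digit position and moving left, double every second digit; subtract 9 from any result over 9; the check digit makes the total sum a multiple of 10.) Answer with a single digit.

8

Partial digits right→left: 0 2 7 6 3 6 1 9 7 0 4 7 3 0 3 4 2 9 8
Double every second digit counting from the check-digit position (so the 1st, 3rd, 5th, ... of the partial from the right).
  doubled (with −9 where >9): 0 5 6 2 5 8 6 6 4 7 → sum 49
  kept as-is: 2 6 6 9 0 7 0 4 9 → sum 43
Total = 49 + 43 = 92.
Check digit = (10 − (92 mod 10)) mod 10 = 8.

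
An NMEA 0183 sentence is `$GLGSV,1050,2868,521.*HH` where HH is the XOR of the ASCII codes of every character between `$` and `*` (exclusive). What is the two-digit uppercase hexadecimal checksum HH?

XOR the ASCII codes of the payload characters:
  'G' = 0x47 → acc = 0x47
  'L' = 0x4C → acc = 0x0B
  'G' = 0x47 → acc = 0x4C
  'S' = 0x53 → acc = 0x1F
  'V' = 0x56 → acc = 0x49
  ',' = 0x2C → acc = 0x65
  '1' = 0x31 → acc = 0x54
  '0' = 0x30 → acc = 0x64
  '5' = 0x35 → acc = 0x51
  '0' = 0x30 → acc = 0x61
  ',' = 0x2C → acc = 0x4D
  '2' = 0x32 → acc = 0x7F
  '8' = 0x38 → acc = 0x47
  '6' = 0x36 → acc = 0x71
  '8' = 0x38 → acc = 0x49
  ',' = 0x2C → acc = 0x65
  '5' = 0x35 → acc = 0x50
  '2' = 0x32 → acc = 0x62
  '1' = 0x31 → acc = 0x53
  '.' = 0x2E → acc = 0x7D
Checksum = 0x7D.

7D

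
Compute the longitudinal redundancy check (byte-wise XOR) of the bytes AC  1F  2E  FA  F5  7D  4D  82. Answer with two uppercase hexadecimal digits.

20

XOR the bytes together:
  start with 0xAC
  0xAC ⊕ 0x1F = 0xB3
  0xB3 ⊕ 0x2E = 0x9D
  0x9D ⊕ 0xFA = 0x67
  0x67 ⊕ 0xF5 = 0x92
  0x92 ⊕ 0x7D = 0xEF
  0xEF ⊕ 0x4D = 0xA2
  0xA2 ⊕ 0x82 = 0x20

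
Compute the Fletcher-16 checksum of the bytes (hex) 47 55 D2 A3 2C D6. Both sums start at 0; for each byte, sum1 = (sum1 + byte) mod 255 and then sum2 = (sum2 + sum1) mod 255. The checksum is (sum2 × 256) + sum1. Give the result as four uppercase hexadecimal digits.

BB16

Running sums (mod 255):
  after byte 0 (47): sum1=71, sum2=71
  after byte 1 (55): sum1=156, sum2=227
  after byte 2 (D2): sum1=111, sum2=83
  after byte 3 (A3): sum1=19, sum2=102
  after byte 4 (2C): sum1=63, sum2=165
  after byte 5 (D6): sum1=22, sum2=187
Checksum = sum2·256 + sum1 = 187·256 + 22 = 47894 = 0xBB16.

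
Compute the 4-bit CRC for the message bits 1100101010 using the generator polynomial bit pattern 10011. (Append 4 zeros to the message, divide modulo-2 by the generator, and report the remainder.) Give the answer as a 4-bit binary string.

0101

Append 4 zeros: 11001010100000. Divide by 10011 (XOR where the leading bit is 1):
  pos 0: 11001 XOR 10011 = 01010
  pos 1: 10100 XOR 10011 = 00111
  pos 3: 11110 XOR 10011 = 01101
  pos 4: 11011 XOR 10011 = 01000
  pos 5: 10000 XOR 10011 = 00011
  pos 8: 11000 XOR 10011 = 01011
  pos 9: 10110 XOR 10011 = 00101
Remainder (last 4 bits) = 0101. This is the CRC / FCS.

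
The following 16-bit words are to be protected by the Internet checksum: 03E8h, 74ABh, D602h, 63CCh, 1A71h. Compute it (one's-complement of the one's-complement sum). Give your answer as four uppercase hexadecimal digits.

One's-complement addition (fold any carry out of bit 15 back into bit 0):
  0x03E8 + 0x74AB = 0x07893
  0x7893 + 0xD602 = 0x14E95 → wrap carry → 0x4E96
  0x4E96 + 0x63CC = 0x0B262
  0xB262 + 0x1A71 = 0x0CCD3
One's-complement sum = 0xCCD3.
Checksum = ~0xCCD3 & 0xFFFF = 0x332C.

332C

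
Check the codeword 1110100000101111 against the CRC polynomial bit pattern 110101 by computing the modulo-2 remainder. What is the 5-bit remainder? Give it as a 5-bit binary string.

Modulo-2 division of 1110100000101111 by 110101:
  pos 0: 111010 XOR 110101 = 001111
  pos 2: 111100 XOR 110101 = 001001
  pos 4: 100100 XOR 110101 = 010001
  pos 5: 100011 XOR 110101 = 010110
  pos 6: 101100 XOR 110101 = 011001
  pos 7: 110011 XOR 110101 = 000110
  pos 10: 110111 XOR 110101 = 000010
Remainder = 00010 (nonzero — an error is detected).

00010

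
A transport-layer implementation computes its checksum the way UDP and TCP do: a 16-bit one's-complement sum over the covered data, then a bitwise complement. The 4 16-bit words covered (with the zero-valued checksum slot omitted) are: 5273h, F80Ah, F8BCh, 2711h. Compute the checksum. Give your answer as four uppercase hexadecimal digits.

One's-complement addition (fold any carry out of bit 15 back into bit 0):
  0x5273 + 0xF80A = 0x14A7D → wrap carry → 0x4A7E
  0x4A7E + 0xF8BC = 0x1433A → wrap carry → 0x433B
  0x433B + 0x2711 = 0x06A4C
One's-complement sum = 0x6A4C.
Checksum = ~0x6A4C & 0xFFFF = 0x95B3.

95B3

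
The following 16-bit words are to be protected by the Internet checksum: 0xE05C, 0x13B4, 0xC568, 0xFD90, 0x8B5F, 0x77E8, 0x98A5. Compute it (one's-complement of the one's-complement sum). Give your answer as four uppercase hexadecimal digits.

One's-complement addition (fold any carry out of bit 15 back into bit 0):
  0xE05C + 0x13B4 = 0x0F410
  0xF410 + 0xC568 = 0x1B978 → wrap carry → 0xB979
  0xB979 + 0xFD90 = 0x1B709 → wrap carry → 0xB70A
  0xB70A + 0x8B5F = 0x14269 → wrap carry → 0x426A
  0x426A + 0x77E8 = 0x0BA52
  0xBA52 + 0x98A5 = 0x152F7 → wrap carry → 0x52F8
One's-complement sum = 0x52F8.
Checksum = ~0x52F8 & 0xFFFF = 0xAD07.

AD07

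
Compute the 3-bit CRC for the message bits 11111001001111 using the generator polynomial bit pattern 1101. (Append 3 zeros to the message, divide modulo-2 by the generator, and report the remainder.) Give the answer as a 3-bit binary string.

Append 3 zeros: 11111001001111000. Divide by 1101 (XOR where the leading bit is 1):
  pos 0: 1111 XOR 1101 = 0010
  pos 2: 1010 XOR 1101 = 0111
  pos 3: 1110 XOR 1101 = 0011
  pos 5: 1110 XOR 1101 = 0011
  pos 7: 1101 XOR 1101 = 0000
  pos 11: 1110 XOR 1101 = 0011
  pos 13: 1100 XOR 1101 = 0001
Remainder (last 3 bits) = 001. This is the CRC / FCS.

001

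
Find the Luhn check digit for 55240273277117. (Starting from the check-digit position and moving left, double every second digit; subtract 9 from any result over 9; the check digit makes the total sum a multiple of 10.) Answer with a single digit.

5

Partial digits right→left: 7 1 1 7 7 2 3 7 2 0 4 2 5 5
Double every second digit counting from the check-digit position (so the 1st, 3rd, 5th, ... of the partial from the right).
  doubled (with −9 where >9): 5 2 5 6 4 8 1 → sum 31
  kept as-is: 1 7 2 7 0 2 5 → sum 24
Total = 31 + 24 = 55.
Check digit = (10 − (55 mod 10)) mod 10 = 5.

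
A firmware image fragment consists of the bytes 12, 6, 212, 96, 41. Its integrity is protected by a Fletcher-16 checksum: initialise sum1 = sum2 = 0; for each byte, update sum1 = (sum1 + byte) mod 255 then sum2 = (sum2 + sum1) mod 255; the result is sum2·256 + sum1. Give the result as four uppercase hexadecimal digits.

Running sums (mod 255):
  after byte 0 (12): sum1=12, sum2=12
  after byte 1 (6): sum1=18, sum2=30
  after byte 2 (212): sum1=230, sum2=5
  after byte 3 (96): sum1=71, sum2=76
  after byte 4 (41): sum1=112, sum2=188
Checksum = sum2·256 + sum1 = 188·256 + 112 = 48240 = 0xBC70.

BC70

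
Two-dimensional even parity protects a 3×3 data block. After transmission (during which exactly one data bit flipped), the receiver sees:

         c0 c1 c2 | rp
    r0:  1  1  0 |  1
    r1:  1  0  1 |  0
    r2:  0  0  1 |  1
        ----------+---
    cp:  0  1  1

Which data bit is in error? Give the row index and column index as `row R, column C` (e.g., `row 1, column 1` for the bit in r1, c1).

Recompute each row's even parity and compare to rp:
  r0: data parity 0, sent rp 1 → mismatch
  r1: data parity 0, sent rp 0 → ok
  r2: data parity 1, sent rp 1 → ok
Recompute each column's even parity and compare to cp:
  c0: data parity 0, sent cp 0 → ok
  c1: data parity 1, sent cp 1 → ok
  c2: data parity 0, sent cp 1 → mismatch
Exactly one row (r0) and one column (c2) fail → the flipped bit is at their intersection.

row 0, column 2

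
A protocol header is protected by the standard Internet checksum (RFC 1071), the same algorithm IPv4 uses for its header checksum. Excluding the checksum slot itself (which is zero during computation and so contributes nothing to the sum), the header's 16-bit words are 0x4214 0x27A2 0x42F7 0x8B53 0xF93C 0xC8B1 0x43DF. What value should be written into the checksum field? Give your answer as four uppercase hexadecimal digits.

C230

One's-complement addition (fold any carry out of bit 15 back into bit 0):
  0x4214 + 0x27A2 = 0x069B6
  0x69B6 + 0x42F7 = 0x0ACAD
  0xACAD + 0x8B53 = 0x13800 → wrap carry → 0x3801
  0x3801 + 0xF93C = 0x1313D → wrap carry → 0x313E
  0x313E + 0xC8B1 = 0x0F9EF
  0xF9EF + 0x43DF = 0x13DCE → wrap carry → 0x3DCF
One's-complement sum = 0x3DCF.
Checksum = ~0x3DCF & 0xFFFF = 0xC230.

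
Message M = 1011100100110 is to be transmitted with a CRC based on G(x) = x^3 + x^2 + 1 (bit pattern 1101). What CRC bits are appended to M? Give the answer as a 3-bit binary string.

110

Append 3 zeros: 1011100100110000. Divide by 1101 (XOR where the leading bit is 1):
  pos 0: 1011 XOR 1101 = 0110
  pos 1: 1101 XOR 1101 = 0000
  pos 7: 1001 XOR 1101 = 0100
  pos 8: 1001 XOR 1101 = 0100
  pos 9: 1000 XOR 1101 = 0101
  pos 10: 1010 XOR 1101 = 0111
  pos 11: 1110 XOR 1101 = 0011
Remainder (last 3 bits) = 110. This is the CRC / FCS.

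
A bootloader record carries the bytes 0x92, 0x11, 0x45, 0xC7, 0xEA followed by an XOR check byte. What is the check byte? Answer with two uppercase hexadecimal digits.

EB

XOR the bytes together:
  start with 0x92
  0x92 ⊕ 0x11 = 0x83
  0x83 ⊕ 0x45 = 0xC6
  0xC6 ⊕ 0xC7 = 0x01
  0x01 ⊕ 0xEA = 0xEB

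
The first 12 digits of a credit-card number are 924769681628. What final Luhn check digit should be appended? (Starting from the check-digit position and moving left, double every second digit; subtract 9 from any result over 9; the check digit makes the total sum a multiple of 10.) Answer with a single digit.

7

Partial digits right→left: 8 2 6 1 8 6 9 6 7 4 2 9
Double every second digit counting from the check-digit position (so the 1st, 3rd, 5th, ... of the partial from the right).
  doubled (with −9 where >9): 7 3 7 9 5 4 → sum 35
  kept as-is: 2 1 6 6 4 9 → sum 28
Total = 35 + 28 = 63.
Check digit = (10 − (63 mod 10)) mod 10 = 7.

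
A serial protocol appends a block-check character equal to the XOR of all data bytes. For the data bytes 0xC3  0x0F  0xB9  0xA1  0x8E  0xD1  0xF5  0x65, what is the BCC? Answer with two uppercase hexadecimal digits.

XOR the bytes together:
  start with 0xC3
  0xC3 ⊕ 0x0F = 0xCC
  0xCC ⊕ 0xB9 = 0x75
  0x75 ⊕ 0xA1 = 0xD4
  0xD4 ⊕ 0x8E = 0x5A
  0x5A ⊕ 0xD1 = 0x8B
  0x8B ⊕ 0xF5 = 0x7E
  0x7E ⊕ 0x65 = 0x1B

1B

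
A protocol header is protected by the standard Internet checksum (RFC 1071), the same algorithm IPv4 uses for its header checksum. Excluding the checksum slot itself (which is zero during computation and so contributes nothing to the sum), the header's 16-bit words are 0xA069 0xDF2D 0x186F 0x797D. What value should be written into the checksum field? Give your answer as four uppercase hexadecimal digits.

One's-complement addition (fold any carry out of bit 15 back into bit 0):
  0xA069 + 0xDF2D = 0x17F96 → wrap carry → 0x7F97
  0x7F97 + 0x186F = 0x09806
  0x9806 + 0x797D = 0x11183 → wrap carry → 0x1184
One's-complement sum = 0x1184.
Checksum = ~0x1184 & 0xFFFF = 0xEE7B.

EE7B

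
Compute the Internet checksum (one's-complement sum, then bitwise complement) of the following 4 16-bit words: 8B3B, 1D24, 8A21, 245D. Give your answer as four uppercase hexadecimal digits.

One's-complement addition (fold any carry out of bit 15 back into bit 0):
  0x8B3B + 0x1D24 = 0x0A85F
  0xA85F + 0x8A21 = 0x13280 → wrap carry → 0x3281
  0x3281 + 0x245D = 0x056DE
One's-complement sum = 0x56DE.
Checksum = ~0x56DE & 0xFFFF = 0xA921.

A921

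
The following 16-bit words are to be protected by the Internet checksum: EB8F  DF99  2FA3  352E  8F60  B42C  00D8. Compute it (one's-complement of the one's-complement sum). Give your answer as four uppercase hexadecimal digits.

One's-complement addition (fold any carry out of bit 15 back into bit 0):
  0xEB8F + 0xDF99 = 0x1CB28 → wrap carry → 0xCB29
  0xCB29 + 0x2FA3 = 0x0FACC
  0xFACC + 0x352E = 0x12FFA → wrap carry → 0x2FFB
  0x2FFB + 0x8F60 = 0x0BF5B
  0xBF5B + 0xB42C = 0x17387 → wrap carry → 0x7388
  0x7388 + 0x00D8 = 0x07460
One's-complement sum = 0x7460.
Checksum = ~0x7460 & 0xFFFF = 0x8B9F.

8B9F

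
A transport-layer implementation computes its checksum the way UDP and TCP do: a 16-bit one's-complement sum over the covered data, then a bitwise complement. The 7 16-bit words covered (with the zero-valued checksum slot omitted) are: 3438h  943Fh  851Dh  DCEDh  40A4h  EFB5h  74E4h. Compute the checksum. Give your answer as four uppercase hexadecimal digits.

One's-complement addition (fold any carry out of bit 15 back into bit 0):
  0x3438 + 0x943F = 0x0C877
  0xC877 + 0x851D = 0x14D94 → wrap carry → 0x4D95
  0x4D95 + 0xDCED = 0x12A82 → wrap carry → 0x2A83
  0x2A83 + 0x40A4 = 0x06B27
  0x6B27 + 0xEFB5 = 0x15ADC → wrap carry → 0x5ADD
  0x5ADD + 0x74E4 = 0x0CFC1
One's-complement sum = 0xCFC1.
Checksum = ~0xCFC1 & 0xFFFF = 0x303E.

303E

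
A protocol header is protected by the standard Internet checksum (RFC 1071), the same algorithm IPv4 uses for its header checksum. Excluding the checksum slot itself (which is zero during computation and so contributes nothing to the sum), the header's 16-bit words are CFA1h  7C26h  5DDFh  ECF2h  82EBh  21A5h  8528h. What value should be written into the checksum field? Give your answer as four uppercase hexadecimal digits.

One's-complement addition (fold any carry out of bit 15 back into bit 0):
  0xCFA1 + 0x7C26 = 0x14BC7 → wrap carry → 0x4BC8
  0x4BC8 + 0x5DDF = 0x0A9A7
  0xA9A7 + 0xECF2 = 0x19699 → wrap carry → 0x969A
  0x969A + 0x82EB = 0x11985 → wrap carry → 0x1986
  0x1986 + 0x21A5 = 0x03B2B
  0x3B2B + 0x8528 = 0x0C053
One's-complement sum = 0xC053.
Checksum = ~0xC053 & 0xFFFF = 0x3FAC.

3FAC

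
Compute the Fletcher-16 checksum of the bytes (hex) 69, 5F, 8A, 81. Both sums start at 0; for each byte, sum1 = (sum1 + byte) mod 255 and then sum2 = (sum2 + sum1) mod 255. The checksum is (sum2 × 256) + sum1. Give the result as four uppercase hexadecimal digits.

Running sums (mod 255):
  after byte 0 (69): sum1=105, sum2=105
  after byte 1 (5F): sum1=200, sum2=50
  after byte 2 (8A): sum1=83, sum2=133
  after byte 3 (81): sum1=212, sum2=90
Checksum = sum2·256 + sum1 = 90·256 + 212 = 23252 = 0x5AD4.

5AD4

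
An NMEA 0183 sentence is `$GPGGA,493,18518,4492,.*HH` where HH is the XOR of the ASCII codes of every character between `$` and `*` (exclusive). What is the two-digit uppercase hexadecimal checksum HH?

78

XOR the ASCII codes of the payload characters:
  'G' = 0x47 → acc = 0x47
  'P' = 0x50 → acc = 0x17
  'G' = 0x47 → acc = 0x50
  'G' = 0x47 → acc = 0x17
  'A' = 0x41 → acc = 0x56
  ',' = 0x2C → acc = 0x7A
  '4' = 0x34 → acc = 0x4E
  '9' = 0x39 → acc = 0x77
  '3' = 0x33 → acc = 0x44
  ',' = 0x2C → acc = 0x68
  '1' = 0x31 → acc = 0x59
  '8' = 0x38 → acc = 0x61
  '5' = 0x35 → acc = 0x54
  '1' = 0x31 → acc = 0x65
  '8' = 0x38 → acc = 0x5D
  ',' = 0x2C → acc = 0x71
  '4' = 0x34 → acc = 0x45
  '4' = 0x34 → acc = 0x71
  '9' = 0x39 → acc = 0x48
  '2' = 0x32 → acc = 0x7A
  ',' = 0x2C → acc = 0x56
  '.' = 0x2E → acc = 0x78
Checksum = 0x78.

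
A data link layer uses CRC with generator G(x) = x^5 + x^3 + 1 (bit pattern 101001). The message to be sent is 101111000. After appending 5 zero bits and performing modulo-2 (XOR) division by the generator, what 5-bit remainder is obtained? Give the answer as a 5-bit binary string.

01110

Append 5 zeros: 10111100000000. Divide by 101001 (XOR where the leading bit is 1):
  pos 0: 101111 XOR 101001 = 000110
  pos 3: 110000 XOR 101001 = 011001
  pos 4: 110010 XOR 101001 = 011011
  pos 5: 110110 XOR 101001 = 011111
  pos 6: 111110 XOR 101001 = 010111
  pos 7: 101110 XOR 101001 = 000111
Remainder (last 5 bits) = 01110. This is the CRC / FCS.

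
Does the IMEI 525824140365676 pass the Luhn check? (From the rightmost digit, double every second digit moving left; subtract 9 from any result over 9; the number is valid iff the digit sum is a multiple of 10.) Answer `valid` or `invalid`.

From the right, keep odd positions and double even positions (subtract 9 from any doubled value over 9):
  doubled (positions 2,4,...): 5 1 6 8 8 7 4 → sum 39
  kept (positions 1,3,...): 6 6 6 0 1 2 5 5 → sum 31
Total = 70.
70 mod 10 = 0, so the number is valid.

valid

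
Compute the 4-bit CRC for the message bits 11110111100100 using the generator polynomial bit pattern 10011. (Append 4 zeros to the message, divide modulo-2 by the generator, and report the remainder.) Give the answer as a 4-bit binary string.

Append 4 zeros: 111101111001000000. Divide by 10011 (XOR where the leading bit is 1):
  pos 0: 11110 XOR 10011 = 01101
  pos 1: 11011 XOR 10011 = 01000
  pos 2: 10001 XOR 10011 = 00010
  pos 5: 10110 XOR 10011 = 00101
  pos 7: 10101 XOR 10011 = 00110
  pos 9: 11000 XOR 10011 = 01011
  pos 10: 10110 XOR 10011 = 00101
  pos 12: 10100 XOR 10011 = 00111
Remainder (last 4 bits) = 1110. This is the CRC / FCS.

1110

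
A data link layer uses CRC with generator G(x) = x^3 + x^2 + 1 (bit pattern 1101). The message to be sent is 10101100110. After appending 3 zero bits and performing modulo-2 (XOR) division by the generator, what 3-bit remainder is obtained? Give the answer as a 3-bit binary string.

011

Append 3 zeros: 10101100110000. Divide by 1101 (XOR where the leading bit is 1):
  pos 0: 1010 XOR 1101 = 0111
  pos 1: 1111 XOR 1101 = 0010
  pos 3: 1010 XOR 1101 = 0111
  pos 4: 1110 XOR 1101 = 0011
  pos 6: 1111 XOR 1101 = 0010
  pos 8: 1000 XOR 1101 = 0101
  pos 9: 1010 XOR 1101 = 0111
  pos 10: 1110 XOR 1101 = 0011
Remainder (last 3 bits) = 011. This is the CRC / FCS.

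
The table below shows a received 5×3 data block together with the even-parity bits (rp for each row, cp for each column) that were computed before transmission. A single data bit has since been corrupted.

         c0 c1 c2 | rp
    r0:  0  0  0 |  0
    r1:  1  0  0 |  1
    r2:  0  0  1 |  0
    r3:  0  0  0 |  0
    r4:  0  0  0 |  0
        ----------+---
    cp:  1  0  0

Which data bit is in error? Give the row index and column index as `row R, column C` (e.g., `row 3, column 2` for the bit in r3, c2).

row 2, column 2

Recompute each row's even parity and compare to rp:
  r0: data parity 0, sent rp 0 → ok
  r1: data parity 1, sent rp 1 → ok
  r2: data parity 1, sent rp 0 → mismatch
  r3: data parity 0, sent rp 0 → ok
  r4: data parity 0, sent rp 0 → ok
Recompute each column's even parity and compare to cp:
  c0: data parity 1, sent cp 1 → ok
  c1: data parity 0, sent cp 0 → ok
  c2: data parity 1, sent cp 0 → mismatch
Exactly one row (r2) and one column (c2) fail → the flipped bit is at their intersection.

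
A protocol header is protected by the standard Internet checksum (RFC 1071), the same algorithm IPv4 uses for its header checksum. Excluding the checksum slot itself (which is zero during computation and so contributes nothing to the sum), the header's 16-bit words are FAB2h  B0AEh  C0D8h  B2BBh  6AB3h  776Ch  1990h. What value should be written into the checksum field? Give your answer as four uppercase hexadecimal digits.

E559

One's-complement addition (fold any carry out of bit 15 back into bit 0):
  0xFAB2 + 0xB0AE = 0x1AB60 → wrap carry → 0xAB61
  0xAB61 + 0xC0D8 = 0x16C39 → wrap carry → 0x6C3A
  0x6C3A + 0xB2BB = 0x11EF5 → wrap carry → 0x1EF6
  0x1EF6 + 0x6AB3 = 0x089A9
  0x89A9 + 0x776C = 0x10115 → wrap carry → 0x0116
  0x0116 + 0x1990 = 0x01AA6
One's-complement sum = 0x1AA6.
Checksum = ~0x1AA6 & 0xFFFF = 0xE559.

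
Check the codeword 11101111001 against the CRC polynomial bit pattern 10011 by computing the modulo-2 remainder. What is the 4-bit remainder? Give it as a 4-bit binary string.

1000

Modulo-2 division of 11101111001 by 10011:
  pos 0: 11101 XOR 10011 = 01110
  pos 1: 11101 XOR 10011 = 01110
  pos 2: 11101 XOR 10011 = 01110
  pos 3: 11101 XOR 10011 = 01110
  pos 4: 11100 XOR 10011 = 01111
  pos 5: 11110 XOR 10011 = 01101
  pos 6: 11011 XOR 10011 = 01000
Remainder = 1000 (nonzero — an error is detected).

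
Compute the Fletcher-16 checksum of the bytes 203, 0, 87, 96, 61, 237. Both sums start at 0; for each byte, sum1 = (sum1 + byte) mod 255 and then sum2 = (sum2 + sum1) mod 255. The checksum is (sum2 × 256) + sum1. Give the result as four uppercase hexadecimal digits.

Running sums (mod 255):
  after byte 0 (203): sum1=203, sum2=203
  after byte 1 (0): sum1=203, sum2=151
  after byte 2 (87): sum1=35, sum2=186
  after byte 3 (96): sum1=131, sum2=62
  after byte 4 (61): sum1=192, sum2=254
  after byte 5 (237): sum1=174, sum2=173
Checksum = sum2·256 + sum1 = 173·256 + 174 = 44462 = 0xADAE.

ADAE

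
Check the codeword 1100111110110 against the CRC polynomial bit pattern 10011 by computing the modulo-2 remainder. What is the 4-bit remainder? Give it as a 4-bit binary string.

0000

Modulo-2 division of 1100111110110 by 10011:
  pos 0: 11001 XOR 10011 = 01010
  pos 1: 10101 XOR 10011 = 00110
  pos 3: 11011 XOR 10011 = 01000
  pos 4: 10001 XOR 10011 = 00010
  pos 7: 10011 XOR 10011 = 00000
Remainder = 0000 (zero — the frame passes the CRC check).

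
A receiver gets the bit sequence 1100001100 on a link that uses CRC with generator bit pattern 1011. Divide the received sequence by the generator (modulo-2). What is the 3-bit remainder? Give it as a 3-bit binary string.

Modulo-2 division of 1100001100 by 1011:
  pos 0: 1100 XOR 1011 = 0111
  pos 1: 1110 XOR 1011 = 0101
  pos 2: 1010 XOR 1011 = 0001
  pos 5: 1110 XOR 1011 = 0101
  pos 6: 1010 XOR 1011 = 0001
Remainder = 001 (nonzero — an error is detected).

001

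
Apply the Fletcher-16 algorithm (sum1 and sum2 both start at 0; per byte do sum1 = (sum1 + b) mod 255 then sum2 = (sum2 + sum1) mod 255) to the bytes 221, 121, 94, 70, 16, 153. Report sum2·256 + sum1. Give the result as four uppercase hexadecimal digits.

Running sums (mod 255):
  after byte 0 (221): sum1=221, sum2=221
  after byte 1 (121): sum1=87, sum2=53
  after byte 2 (94): sum1=181, sum2=234
  after byte 3 (70): sum1=251, sum2=230
  after byte 4 (16): sum1=12, sum2=242
  after byte 5 (153): sum1=165, sum2=152
Checksum = sum2·256 + sum1 = 152·256 + 165 = 39077 = 0x98A5.

98A5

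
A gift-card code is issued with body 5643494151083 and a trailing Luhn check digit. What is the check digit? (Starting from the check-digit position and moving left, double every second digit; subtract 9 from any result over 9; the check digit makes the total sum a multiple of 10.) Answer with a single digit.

0

Partial digits right→left: 3 8 0 1 5 1 4 9 4 3 4 6 5
Double every second digit counting from the check-digit position (so the 1st, 3rd, 5th, ... of the partial from the right).
  doubled (with −9 where >9): 6 0 1 8 8 8 1 → sum 32
  kept as-is: 8 1 1 9 3 6 → sum 28
Total = 32 + 28 = 60.
Check digit = (10 − (60 mod 10)) mod 10 = 0.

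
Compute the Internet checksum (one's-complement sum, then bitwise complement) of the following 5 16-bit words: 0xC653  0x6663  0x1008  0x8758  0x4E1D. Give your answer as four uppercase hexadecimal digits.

EDCA

One's-complement addition (fold any carry out of bit 15 back into bit 0):
  0xC653 + 0x6663 = 0x12CB6 → wrap carry → 0x2CB7
  0x2CB7 + 0x1008 = 0x03CBF
  0x3CBF + 0x8758 = 0x0C417
  0xC417 + 0x4E1D = 0x11234 → wrap carry → 0x1235
One's-complement sum = 0x1235.
Checksum = ~0x1235 & 0xFFFF = 0xEDCA.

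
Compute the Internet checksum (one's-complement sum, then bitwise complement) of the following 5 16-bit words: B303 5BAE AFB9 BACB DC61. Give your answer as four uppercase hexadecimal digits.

AA66

One's-complement addition (fold any carry out of bit 15 back into bit 0):
  0xB303 + 0x5BAE = 0x10EB1 → wrap carry → 0x0EB2
  0x0EB2 + 0xAFB9 = 0x0BE6B
  0xBE6B + 0xBACB = 0x17936 → wrap carry → 0x7937
  0x7937 + 0xDC61 = 0x15598 → wrap carry → 0x5599
One's-complement sum = 0x5599.
Checksum = ~0x5599 & 0xFFFF = 0xAA66.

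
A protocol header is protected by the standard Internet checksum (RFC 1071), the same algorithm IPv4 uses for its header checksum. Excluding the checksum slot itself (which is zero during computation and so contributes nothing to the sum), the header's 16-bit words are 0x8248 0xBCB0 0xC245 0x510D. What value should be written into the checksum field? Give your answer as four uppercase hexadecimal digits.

One's-complement addition (fold any carry out of bit 15 back into bit 0):
  0x8248 + 0xBCB0 = 0x13EF8 → wrap carry → 0x3EF9
  0x3EF9 + 0xC245 = 0x1013E → wrap carry → 0x013F
  0x013F + 0x510D = 0x0524C
One's-complement sum = 0x524C.
Checksum = ~0x524C & 0xFFFF = 0xADB3.

ADB3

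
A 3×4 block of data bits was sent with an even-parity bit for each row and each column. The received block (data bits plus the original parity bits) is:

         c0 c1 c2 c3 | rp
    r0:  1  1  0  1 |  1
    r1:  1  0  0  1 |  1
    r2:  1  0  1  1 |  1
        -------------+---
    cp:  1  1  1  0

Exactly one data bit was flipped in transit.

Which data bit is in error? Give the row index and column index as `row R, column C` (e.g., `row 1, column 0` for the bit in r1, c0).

row 1, column 3

Recompute each row's even parity and compare to rp:
  r0: data parity 1, sent rp 1 → ok
  r1: data parity 0, sent rp 1 → mismatch
  r2: data parity 1, sent rp 1 → ok
Recompute each column's even parity and compare to cp:
  c0: data parity 1, sent cp 1 → ok
  c1: data parity 1, sent cp 1 → ok
  c2: data parity 1, sent cp 1 → ok
  c3: data parity 1, sent cp 0 → mismatch
Exactly one row (r1) and one column (c3) fail → the flipped bit is at their intersection.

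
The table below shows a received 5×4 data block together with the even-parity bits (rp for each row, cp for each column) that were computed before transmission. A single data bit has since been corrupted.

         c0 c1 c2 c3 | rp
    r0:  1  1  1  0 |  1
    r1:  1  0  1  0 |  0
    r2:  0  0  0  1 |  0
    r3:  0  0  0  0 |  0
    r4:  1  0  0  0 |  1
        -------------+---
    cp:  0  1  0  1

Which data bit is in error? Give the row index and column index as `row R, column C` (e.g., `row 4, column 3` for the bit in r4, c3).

Recompute each row's even parity and compare to rp:
  r0: data parity 1, sent rp 1 → ok
  r1: data parity 0, sent rp 0 → ok
  r2: data parity 1, sent rp 0 → mismatch
  r3: data parity 0, sent rp 0 → ok
  r4: data parity 1, sent rp 1 → ok
Recompute each column's even parity and compare to cp:
  c0: data parity 1, sent cp 0 → mismatch
  c1: data parity 1, sent cp 1 → ok
  c2: data parity 0, sent cp 0 → ok
  c3: data parity 1, sent cp 1 → ok
Exactly one row (r2) and one column (c0) fail → the flipped bit is at their intersection.

row 2, column 0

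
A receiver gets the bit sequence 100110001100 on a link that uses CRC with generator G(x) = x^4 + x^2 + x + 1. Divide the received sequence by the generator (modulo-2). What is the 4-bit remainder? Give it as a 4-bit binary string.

1000

Modulo-2 division of 100110001100 by 10111:
  pos 0: 10011 XOR 10111 = 00100
  pos 2: 10000 XOR 10111 = 00111
  pos 4: 11101 XOR 10111 = 01010
  pos 5: 10101 XOR 10111 = 00010
Remainder = 1000 (nonzero — an error is detected).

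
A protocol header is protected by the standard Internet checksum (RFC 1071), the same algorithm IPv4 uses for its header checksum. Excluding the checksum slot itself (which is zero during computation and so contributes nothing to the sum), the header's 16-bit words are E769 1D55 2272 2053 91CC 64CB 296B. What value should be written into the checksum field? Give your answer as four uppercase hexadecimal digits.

9878

One's-complement addition (fold any carry out of bit 15 back into bit 0):
  0xE769 + 0x1D55 = 0x104BE → wrap carry → 0x04BF
  0x04BF + 0x2272 = 0x02731
  0x2731 + 0x2053 = 0x04784
  0x4784 + 0x91CC = 0x0D950
  0xD950 + 0x64CB = 0x13E1B → wrap carry → 0x3E1C
  0x3E1C + 0x296B = 0x06787
One's-complement sum = 0x6787.
Checksum = ~0x6787 & 0xFFFF = 0x9878.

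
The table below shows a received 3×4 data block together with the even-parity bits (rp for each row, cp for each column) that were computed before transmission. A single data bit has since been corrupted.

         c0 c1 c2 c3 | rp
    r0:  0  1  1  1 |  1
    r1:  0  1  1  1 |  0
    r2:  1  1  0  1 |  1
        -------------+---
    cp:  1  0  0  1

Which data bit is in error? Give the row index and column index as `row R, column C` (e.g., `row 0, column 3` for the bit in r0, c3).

Recompute each row's even parity and compare to rp:
  r0: data parity 1, sent rp 1 → ok
  r1: data parity 1, sent rp 0 → mismatch
  r2: data parity 1, sent rp 1 → ok
Recompute each column's even parity and compare to cp:
  c0: data parity 1, sent cp 1 → ok
  c1: data parity 1, sent cp 0 → mismatch
  c2: data parity 0, sent cp 0 → ok
  c3: data parity 1, sent cp 1 → ok
Exactly one row (r1) and one column (c1) fail → the flipped bit is at their intersection.

row 1, column 1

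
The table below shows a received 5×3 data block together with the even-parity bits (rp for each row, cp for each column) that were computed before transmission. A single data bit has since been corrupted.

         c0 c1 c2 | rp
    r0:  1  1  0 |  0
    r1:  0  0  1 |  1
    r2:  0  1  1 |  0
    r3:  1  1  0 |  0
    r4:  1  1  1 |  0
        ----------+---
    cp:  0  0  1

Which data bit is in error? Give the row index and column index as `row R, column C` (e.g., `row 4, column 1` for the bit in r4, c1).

row 4, column 0

Recompute each row's even parity and compare to rp:
  r0: data parity 0, sent rp 0 → ok
  r1: data parity 1, sent rp 1 → ok
  r2: data parity 0, sent rp 0 → ok
  r3: data parity 0, sent rp 0 → ok
  r4: data parity 1, sent rp 0 → mismatch
Recompute each column's even parity and compare to cp:
  c0: data parity 1, sent cp 0 → mismatch
  c1: data parity 0, sent cp 0 → ok
  c2: data parity 1, sent cp 1 → ok
Exactly one row (r4) and one column (c0) fail → the flipped bit is at their intersection.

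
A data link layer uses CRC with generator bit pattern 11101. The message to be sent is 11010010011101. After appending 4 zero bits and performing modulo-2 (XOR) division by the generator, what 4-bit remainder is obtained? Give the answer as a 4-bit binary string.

Append 4 zeros: 110100100111010000. Divide by 11101 (XOR where the leading bit is 1):
  pos 0: 11010 XOR 11101 = 00111
  pos 2: 11101 XOR 11101 = 00000
  pos 9: 11101 XOR 11101 = 00000
Remainder (last 4 bits) = 0000. This is the CRC / FCS.

0000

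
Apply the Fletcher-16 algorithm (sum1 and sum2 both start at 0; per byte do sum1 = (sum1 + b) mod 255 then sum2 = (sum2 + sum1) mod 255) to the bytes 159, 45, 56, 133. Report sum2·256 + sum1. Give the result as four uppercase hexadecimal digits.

FB8A

Running sums (mod 255):
  after byte 0 (159): sum1=159, sum2=159
  after byte 1 (45): sum1=204, sum2=108
  after byte 2 (56): sum1=5, sum2=113
  after byte 3 (133): sum1=138, sum2=251
Checksum = sum2·256 + sum1 = 251·256 + 138 = 64394 = 0xFB8A.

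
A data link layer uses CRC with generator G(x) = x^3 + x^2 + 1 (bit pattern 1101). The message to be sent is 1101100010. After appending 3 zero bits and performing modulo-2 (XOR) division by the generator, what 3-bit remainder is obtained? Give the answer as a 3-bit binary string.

Append 3 zeros: 1101100010000. Divide by 1101 (XOR where the leading bit is 1):
  pos 0: 1101 XOR 1101 = 0000
  pos 4: 1000 XOR 1101 = 0101
  pos 5: 1011 XOR 1101 = 0110
  pos 6: 1100 XOR 1101 = 0001
  pos 9: 1000 XOR 1101 = 0101
Remainder (last 3 bits) = 101. This is the CRC / FCS.

101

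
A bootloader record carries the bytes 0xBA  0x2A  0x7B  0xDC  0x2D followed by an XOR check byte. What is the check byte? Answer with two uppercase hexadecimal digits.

XOR the bytes together:
  start with 0xBA
  0xBA ⊕ 0x2A = 0x90
  0x90 ⊕ 0x7B = 0xEB
  0xEB ⊕ 0xDC = 0x37
  0x37 ⊕ 0x2D = 0x1A

1A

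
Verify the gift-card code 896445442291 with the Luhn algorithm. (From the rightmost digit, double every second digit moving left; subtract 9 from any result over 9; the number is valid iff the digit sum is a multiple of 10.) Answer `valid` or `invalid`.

From the right, keep odd positions and double even positions (subtract 9 from any doubled value over 9):
  doubled (positions 2,4,...): 9 4 8 8 3 7 → sum 39
  kept (positions 1,3,...): 1 2 4 5 4 9 → sum 25
Total = 64.
64 mod 10 = 4, so the number is invalid.

invalid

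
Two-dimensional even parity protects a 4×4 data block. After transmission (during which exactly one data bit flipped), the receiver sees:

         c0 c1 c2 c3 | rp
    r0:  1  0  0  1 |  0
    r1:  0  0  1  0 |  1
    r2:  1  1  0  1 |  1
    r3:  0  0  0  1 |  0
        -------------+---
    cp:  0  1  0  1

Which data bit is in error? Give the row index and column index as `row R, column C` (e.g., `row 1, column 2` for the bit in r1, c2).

Recompute each row's even parity and compare to rp:
  r0: data parity 0, sent rp 0 → ok
  r1: data parity 1, sent rp 1 → ok
  r2: data parity 1, sent rp 1 → ok
  r3: data parity 1, sent rp 0 → mismatch
Recompute each column's even parity and compare to cp:
  c0: data parity 0, sent cp 0 → ok
  c1: data parity 1, sent cp 1 → ok
  c2: data parity 1, sent cp 0 → mismatch
  c3: data parity 1, sent cp 1 → ok
Exactly one row (r3) and one column (c2) fail → the flipped bit is at their intersection.

row 3, column 2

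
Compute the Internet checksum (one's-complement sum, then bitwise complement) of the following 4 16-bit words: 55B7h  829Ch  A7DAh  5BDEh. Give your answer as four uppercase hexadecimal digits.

One's-complement addition (fold any carry out of bit 15 back into bit 0):
  0x55B7 + 0x829C = 0x0D853
  0xD853 + 0xA7DA = 0x1802D → wrap carry → 0x802E
  0x802E + 0x5BDE = 0x0DC0C
One's-complement sum = 0xDC0C.
Checksum = ~0xDC0C & 0xFFFF = 0x23F3.

23F3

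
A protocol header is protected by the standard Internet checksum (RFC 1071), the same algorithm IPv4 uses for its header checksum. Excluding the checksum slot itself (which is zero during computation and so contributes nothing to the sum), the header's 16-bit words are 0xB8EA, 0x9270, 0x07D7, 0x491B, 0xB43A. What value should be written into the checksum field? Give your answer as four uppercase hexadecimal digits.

One's-complement addition (fold any carry out of bit 15 back into bit 0):
  0xB8EA + 0x9270 = 0x14B5A → wrap carry → 0x4B5B
  0x4B5B + 0x07D7 = 0x05332
  0x5332 + 0x491B = 0x09C4D
  0x9C4D + 0xB43A = 0x15087 → wrap carry → 0x5088
One's-complement sum = 0x5088.
Checksum = ~0x5088 & 0xFFFF = 0xAF77.

AF77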